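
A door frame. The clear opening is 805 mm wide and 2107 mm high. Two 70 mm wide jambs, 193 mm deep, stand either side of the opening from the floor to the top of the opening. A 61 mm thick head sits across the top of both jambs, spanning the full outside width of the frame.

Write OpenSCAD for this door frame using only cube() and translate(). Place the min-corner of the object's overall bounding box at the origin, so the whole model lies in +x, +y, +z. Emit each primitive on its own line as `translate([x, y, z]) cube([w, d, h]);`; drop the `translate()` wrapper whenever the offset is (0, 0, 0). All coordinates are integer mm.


cube([70, 193, 2107]);
translate([875, 0, 0]) cube([70, 193, 2107]);
translate([0, 0, 2107]) cube([945, 193, 61]);


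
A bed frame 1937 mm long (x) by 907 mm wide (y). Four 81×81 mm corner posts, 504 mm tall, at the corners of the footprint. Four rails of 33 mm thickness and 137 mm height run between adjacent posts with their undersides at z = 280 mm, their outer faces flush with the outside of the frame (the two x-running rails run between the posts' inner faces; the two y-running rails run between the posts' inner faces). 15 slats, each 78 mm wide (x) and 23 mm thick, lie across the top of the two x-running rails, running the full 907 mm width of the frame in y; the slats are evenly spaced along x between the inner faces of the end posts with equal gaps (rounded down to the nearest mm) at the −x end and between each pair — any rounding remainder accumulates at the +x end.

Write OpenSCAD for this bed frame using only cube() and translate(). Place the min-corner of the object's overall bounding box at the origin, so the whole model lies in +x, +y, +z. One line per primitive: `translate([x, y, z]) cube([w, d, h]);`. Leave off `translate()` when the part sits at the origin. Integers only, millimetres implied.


cube([81, 81, 504]);
translate([0, 826, 0]) cube([81, 81, 504]);
translate([1856, 0, 0]) cube([81, 81, 504]);
translate([1856, 826, 0]) cube([81, 81, 504]);
translate([81, 0, 280]) cube([1775, 33, 137]);
translate([81, 874, 280]) cube([1775, 33, 137]);
translate([0, 81, 280]) cube([33, 745, 137]);
translate([1904, 81, 280]) cube([33, 745, 137]);
translate([118, 0, 417]) cube([78, 907, 23]);
translate([233, 0, 417]) cube([78, 907, 23]);
translate([348, 0, 417]) cube([78, 907, 23]);
translate([463, 0, 417]) cube([78, 907, 23]);
translate([578, 0, 417]) cube([78, 907, 23]);
translate([693, 0, 417]) cube([78, 907, 23]);
translate([808, 0, 417]) cube([78, 907, 23]);
translate([923, 0, 417]) cube([78, 907, 23]);
translate([1038, 0, 417]) cube([78, 907, 23]);
translate([1153, 0, 417]) cube([78, 907, 23]);
translate([1268, 0, 417]) cube([78, 907, 23]);
translate([1383, 0, 417]) cube([78, 907, 23]);
translate([1498, 0, 417]) cube([78, 907, 23]);
translate([1613, 0, 417]) cube([78, 907, 23]);
translate([1728, 0, 417]) cube([78, 907, 23]);


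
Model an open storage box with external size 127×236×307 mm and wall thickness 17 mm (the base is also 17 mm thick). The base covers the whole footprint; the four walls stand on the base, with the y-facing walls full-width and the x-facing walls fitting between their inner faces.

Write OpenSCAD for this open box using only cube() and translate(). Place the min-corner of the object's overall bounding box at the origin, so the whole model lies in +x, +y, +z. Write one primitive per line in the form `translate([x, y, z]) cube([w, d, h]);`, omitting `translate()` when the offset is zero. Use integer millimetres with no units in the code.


cube([127, 236, 17]);
translate([0, 0, 17]) cube([127, 17, 290]);
translate([0, 219, 17]) cube([127, 17, 290]);
translate([0, 17, 17]) cube([17, 202, 290]);
translate([110, 17, 17]) cube([17, 202, 290]);


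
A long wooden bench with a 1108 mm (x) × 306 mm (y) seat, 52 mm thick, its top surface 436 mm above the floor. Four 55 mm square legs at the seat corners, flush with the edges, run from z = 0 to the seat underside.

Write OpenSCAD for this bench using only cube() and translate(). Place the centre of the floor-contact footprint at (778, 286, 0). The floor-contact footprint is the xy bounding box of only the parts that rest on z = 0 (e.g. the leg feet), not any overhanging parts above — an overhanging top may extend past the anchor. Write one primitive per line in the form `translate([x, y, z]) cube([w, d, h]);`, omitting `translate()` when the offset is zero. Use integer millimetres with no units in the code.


translate([224, 133, 384]) cube([1108, 306, 52]);
translate([224, 133, 0]) cube([55, 55, 384]);
translate([224, 384, 0]) cube([55, 55, 384]);
translate([1277, 133, 0]) cube([55, 55, 384]);
translate([1277, 384, 0]) cube([55, 55, 384]);


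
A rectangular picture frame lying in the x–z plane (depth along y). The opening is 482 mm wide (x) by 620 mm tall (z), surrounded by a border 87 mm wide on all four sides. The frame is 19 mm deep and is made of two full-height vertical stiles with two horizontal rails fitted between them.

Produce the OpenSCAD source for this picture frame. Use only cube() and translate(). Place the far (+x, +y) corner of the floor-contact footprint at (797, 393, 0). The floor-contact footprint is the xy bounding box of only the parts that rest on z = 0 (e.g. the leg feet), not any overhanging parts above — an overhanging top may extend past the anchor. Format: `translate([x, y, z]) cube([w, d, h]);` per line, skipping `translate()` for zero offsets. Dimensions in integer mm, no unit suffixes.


translate([141, 374, 0]) cube([87, 19, 794]);
translate([710, 374, 0]) cube([87, 19, 794]);
translate([228, 374, 0]) cube([482, 19, 87]);
translate([228, 374, 707]) cube([482, 19, 87]);


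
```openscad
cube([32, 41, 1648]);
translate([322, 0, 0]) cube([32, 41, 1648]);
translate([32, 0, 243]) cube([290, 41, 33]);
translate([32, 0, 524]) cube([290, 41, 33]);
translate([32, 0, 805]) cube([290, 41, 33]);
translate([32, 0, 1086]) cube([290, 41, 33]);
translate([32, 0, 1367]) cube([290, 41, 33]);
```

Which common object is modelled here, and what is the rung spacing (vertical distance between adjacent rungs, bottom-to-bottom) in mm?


A ladder. The rung spacing is 281 mm.

Two tall 32×41 posts with 5 short bars between them — a ladder. Adjacent rungs sit at z = 243 and z = 524, so the spacing is 524 − 243 = 281 mm.


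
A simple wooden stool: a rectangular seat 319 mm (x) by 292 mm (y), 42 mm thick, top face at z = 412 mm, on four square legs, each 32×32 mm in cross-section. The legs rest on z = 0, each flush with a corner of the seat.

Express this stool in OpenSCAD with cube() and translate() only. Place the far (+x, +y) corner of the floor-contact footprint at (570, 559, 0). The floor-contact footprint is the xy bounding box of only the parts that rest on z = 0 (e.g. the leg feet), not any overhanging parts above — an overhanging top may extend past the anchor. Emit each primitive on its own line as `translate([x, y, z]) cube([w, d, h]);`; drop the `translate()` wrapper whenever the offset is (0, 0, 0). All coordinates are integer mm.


// leg_h = 412 - 42 = 370
translate([251, 267, 370]) cube([319, 292, 42]);
translate([251, 267, 0]) cube([32, 32, 370]);
translate([538, 267, 0]) cube([32, 32, 370]);
translate([251, 527, 0]) cube([32, 32, 370]);
translate([538, 527, 0]) cube([32, 32, 370]);


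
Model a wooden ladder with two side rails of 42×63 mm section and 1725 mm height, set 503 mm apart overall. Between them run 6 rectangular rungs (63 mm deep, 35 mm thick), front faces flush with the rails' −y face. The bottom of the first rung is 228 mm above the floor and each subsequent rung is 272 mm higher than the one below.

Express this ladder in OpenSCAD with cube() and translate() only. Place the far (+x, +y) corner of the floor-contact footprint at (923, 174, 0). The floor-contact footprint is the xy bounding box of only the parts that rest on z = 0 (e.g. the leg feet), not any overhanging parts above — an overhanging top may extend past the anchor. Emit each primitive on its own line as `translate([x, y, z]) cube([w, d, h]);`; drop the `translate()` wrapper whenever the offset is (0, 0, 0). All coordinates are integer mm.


translate([420, 111, 0]) cube([42, 63, 1725]);
translate([881, 111, 0]) cube([42, 63, 1725]);
translate([462, 111, 228]) cube([419, 63, 35]);
translate([462, 111, 500]) cube([419, 63, 35]);
translate([462, 111, 772]) cube([419, 63, 35]);
translate([462, 111, 1044]) cube([419, 63, 35]);
translate([462, 111, 1316]) cube([419, 63, 35]);
translate([462, 111, 1588]) cube([419, 63, 35]);


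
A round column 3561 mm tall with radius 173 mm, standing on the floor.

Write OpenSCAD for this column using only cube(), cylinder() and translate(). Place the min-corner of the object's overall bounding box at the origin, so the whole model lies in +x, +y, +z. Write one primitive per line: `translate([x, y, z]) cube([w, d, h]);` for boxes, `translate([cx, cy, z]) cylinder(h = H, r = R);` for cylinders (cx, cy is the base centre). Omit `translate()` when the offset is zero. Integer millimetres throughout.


translate([173, 173, 0]) cylinder(h = 3561, r = 173);


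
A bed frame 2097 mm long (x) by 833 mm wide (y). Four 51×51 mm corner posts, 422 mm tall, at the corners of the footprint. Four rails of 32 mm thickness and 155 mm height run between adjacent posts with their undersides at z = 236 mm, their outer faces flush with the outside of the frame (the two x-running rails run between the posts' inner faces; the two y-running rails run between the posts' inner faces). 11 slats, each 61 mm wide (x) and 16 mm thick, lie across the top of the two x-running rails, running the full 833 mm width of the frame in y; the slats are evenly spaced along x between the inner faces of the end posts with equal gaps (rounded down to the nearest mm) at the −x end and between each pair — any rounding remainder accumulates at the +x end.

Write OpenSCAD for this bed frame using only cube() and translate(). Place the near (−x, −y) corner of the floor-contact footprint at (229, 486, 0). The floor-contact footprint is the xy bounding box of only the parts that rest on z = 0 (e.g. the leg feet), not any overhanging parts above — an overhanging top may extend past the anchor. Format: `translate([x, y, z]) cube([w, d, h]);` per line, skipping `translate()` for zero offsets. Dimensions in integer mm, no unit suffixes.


translate([229, 486, 0]) cube([51, 51, 422]);
translate([229, 1268, 0]) cube([51, 51, 422]);
translate([2275, 486, 0]) cube([51, 51, 422]);
translate([2275, 1268, 0]) cube([51, 51, 422]);
translate([280, 486, 236]) cube([1995, 32, 155]);
translate([280, 1287, 236]) cube([1995, 32, 155]);
translate([229, 537, 236]) cube([32, 731, 155]);
translate([2294, 537, 236]) cube([32, 731, 155]);
translate([390, 486, 391]) cube([61, 833, 16]);
translate([561, 486, 391]) cube([61, 833, 16]);
translate([732, 486, 391]) cube([61, 833, 16]);
translate([903, 486, 391]) cube([61, 833, 16]);
translate([1074, 486, 391]) cube([61, 833, 16]);
translate([1245, 486, 391]) cube([61, 833, 16]);
translate([1416, 486, 391]) cube([61, 833, 16]);
translate([1587, 486, 391]) cube([61, 833, 16]);
translate([1758, 486, 391]) cube([61, 833, 16]);
translate([1929, 486, 391]) cube([61, 833, 16]);
translate([2100, 486, 391]) cube([61, 833, 16]);


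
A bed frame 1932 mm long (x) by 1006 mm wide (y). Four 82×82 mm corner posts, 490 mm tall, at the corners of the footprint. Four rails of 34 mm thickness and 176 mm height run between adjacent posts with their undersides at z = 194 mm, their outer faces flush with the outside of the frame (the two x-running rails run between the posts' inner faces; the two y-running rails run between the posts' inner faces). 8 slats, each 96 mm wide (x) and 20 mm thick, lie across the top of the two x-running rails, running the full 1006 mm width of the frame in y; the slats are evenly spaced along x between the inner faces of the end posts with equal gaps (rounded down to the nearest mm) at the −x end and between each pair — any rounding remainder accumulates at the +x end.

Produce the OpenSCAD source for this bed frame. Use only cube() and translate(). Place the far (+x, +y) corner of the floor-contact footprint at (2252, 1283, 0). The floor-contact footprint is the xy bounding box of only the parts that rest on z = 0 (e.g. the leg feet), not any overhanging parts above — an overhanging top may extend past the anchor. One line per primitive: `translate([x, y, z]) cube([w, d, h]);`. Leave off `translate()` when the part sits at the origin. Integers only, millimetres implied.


// slat z = rail_z + rail_h = 194 + 176 = 370
// slat gap = ⌊(1768 − 8·96) / 9⌋ = 111
translate([320, 277, 0]) cube([82, 82, 490]);
translate([320, 1201, 0]) cube([82, 82, 490]);
translate([2170, 277, 0]) cube([82, 82, 490]);
translate([2170, 1201, 0]) cube([82, 82, 490]);
translate([402, 277, 194]) cube([1768, 34, 176]);
translate([402, 1249, 194]) cube([1768, 34, 176]);
translate([320, 359, 194]) cube([34, 842, 176]);
translate([2218, 359, 194]) cube([34, 842, 176]);
translate([513, 277, 370]) cube([96, 1006, 20]);
translate([720, 277, 370]) cube([96, 1006, 20]);
translate([927, 277, 370]) cube([96, 1006, 20]);
translate([1134, 277, 370]) cube([96, 1006, 20]);
translate([1341, 277, 370]) cube([96, 1006, 20]);
translate([1548, 277, 370]) cube([96, 1006, 20]);
translate([1755, 277, 370]) cube([96, 1006, 20]);
translate([1962, 277, 370]) cube([96, 1006, 20]);


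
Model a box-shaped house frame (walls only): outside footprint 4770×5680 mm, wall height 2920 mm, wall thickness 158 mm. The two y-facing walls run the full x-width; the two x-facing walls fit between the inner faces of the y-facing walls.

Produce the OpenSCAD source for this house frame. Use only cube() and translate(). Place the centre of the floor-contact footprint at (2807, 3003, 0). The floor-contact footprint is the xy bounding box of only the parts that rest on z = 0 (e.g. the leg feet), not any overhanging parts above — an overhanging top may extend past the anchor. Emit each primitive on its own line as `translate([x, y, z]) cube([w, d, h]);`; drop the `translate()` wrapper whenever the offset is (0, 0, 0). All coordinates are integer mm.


translate([422, 163, 0]) cube([4770, 158, 2920]);
translate([422, 5685, 0]) cube([4770, 158, 2920]);
translate([422, 321, 0]) cube([158, 5364, 2920]);
translate([5034, 321, 0]) cube([158, 5364, 2920]);


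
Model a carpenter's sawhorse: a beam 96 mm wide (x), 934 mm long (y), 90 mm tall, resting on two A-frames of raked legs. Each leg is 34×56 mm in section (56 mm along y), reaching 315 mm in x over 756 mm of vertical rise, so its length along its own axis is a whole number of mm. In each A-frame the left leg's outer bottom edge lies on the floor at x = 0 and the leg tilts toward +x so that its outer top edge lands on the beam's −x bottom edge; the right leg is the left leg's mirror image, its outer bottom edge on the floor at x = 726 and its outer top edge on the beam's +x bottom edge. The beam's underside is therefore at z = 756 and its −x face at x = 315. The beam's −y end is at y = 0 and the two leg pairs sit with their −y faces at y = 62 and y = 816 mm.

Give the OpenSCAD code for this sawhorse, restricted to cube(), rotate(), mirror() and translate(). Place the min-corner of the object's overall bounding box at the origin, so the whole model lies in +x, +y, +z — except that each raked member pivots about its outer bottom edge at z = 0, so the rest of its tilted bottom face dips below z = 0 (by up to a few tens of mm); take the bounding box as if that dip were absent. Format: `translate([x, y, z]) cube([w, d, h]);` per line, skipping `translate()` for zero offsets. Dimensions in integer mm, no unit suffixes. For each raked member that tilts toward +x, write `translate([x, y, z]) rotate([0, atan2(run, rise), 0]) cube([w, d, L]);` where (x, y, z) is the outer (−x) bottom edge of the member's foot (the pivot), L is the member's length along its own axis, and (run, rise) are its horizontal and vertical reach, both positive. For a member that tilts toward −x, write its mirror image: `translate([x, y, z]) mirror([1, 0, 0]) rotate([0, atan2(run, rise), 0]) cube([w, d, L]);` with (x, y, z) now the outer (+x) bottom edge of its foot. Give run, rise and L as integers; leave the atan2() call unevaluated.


translate([315, 0, 756]) cube([96, 934, 90]);
translate([0, 62, 0]) rotate([0, atan2(315, 756), 0]) cube([34, 56, 819]);
translate([726, 62, 0]) mirror([1, 0, 0]) rotate([0, atan2(315, 756), 0]) cube([34, 56, 819]);
translate([0, 816, 0]) rotate([0, atan2(315, 756), 0]) cube([34, 56, 819]);
translate([726, 816, 0]) mirror([1, 0, 0]) rotate([0, atan2(315, 756), 0]) cube([34, 56, 819]);


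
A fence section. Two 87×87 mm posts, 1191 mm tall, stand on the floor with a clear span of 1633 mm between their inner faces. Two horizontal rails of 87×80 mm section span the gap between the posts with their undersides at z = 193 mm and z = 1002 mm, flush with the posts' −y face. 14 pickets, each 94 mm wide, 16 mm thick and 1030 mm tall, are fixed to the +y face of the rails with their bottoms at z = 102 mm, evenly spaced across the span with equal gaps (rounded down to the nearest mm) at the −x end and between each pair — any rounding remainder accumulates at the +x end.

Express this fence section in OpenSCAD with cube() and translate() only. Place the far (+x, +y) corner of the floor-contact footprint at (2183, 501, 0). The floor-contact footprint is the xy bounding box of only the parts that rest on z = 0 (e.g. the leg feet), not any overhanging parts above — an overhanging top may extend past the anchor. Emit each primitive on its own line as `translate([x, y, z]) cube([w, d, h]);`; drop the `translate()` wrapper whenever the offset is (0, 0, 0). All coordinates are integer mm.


translate([376, 414, 0]) cube([87, 87, 1191]);
translate([2096, 414, 0]) cube([87, 87, 1191]);
translate([463, 414, 193]) cube([1633, 87, 80]);
translate([463, 414, 1002]) cube([1633, 87, 80]);
translate([484, 501, 102]) cube([94, 16, 1030]);
translate([599, 501, 102]) cube([94, 16, 1030]);
translate([714, 501, 102]) cube([94, 16, 1030]);
translate([829, 501, 102]) cube([94, 16, 1030]);
translate([944, 501, 102]) cube([94, 16, 1030]);
translate([1059, 501, 102]) cube([94, 16, 1030]);
translate([1174, 501, 102]) cube([94, 16, 1030]);
translate([1289, 501, 102]) cube([94, 16, 1030]);
translate([1404, 501, 102]) cube([94, 16, 1030]);
translate([1519, 501, 102]) cube([94, 16, 1030]);
translate([1634, 501, 102]) cube([94, 16, 1030]);
translate([1749, 501, 102]) cube([94, 16, 1030]);
translate([1864, 501, 102]) cube([94, 16, 1030]);
translate([1979, 501, 102]) cube([94, 16, 1030]);


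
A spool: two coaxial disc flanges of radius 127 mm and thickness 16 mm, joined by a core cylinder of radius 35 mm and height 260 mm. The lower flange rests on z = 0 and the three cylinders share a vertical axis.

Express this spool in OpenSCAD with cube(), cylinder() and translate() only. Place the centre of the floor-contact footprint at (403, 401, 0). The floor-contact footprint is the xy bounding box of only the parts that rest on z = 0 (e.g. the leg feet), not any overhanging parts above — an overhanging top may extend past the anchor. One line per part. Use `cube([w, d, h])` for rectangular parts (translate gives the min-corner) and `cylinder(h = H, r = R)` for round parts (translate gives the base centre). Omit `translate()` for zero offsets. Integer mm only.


translate([403, 401, 0]) cylinder(h = 16, r = 127);
translate([403, 401, 16]) cylinder(h = 260, r = 35);
translate([403, 401, 276]) cylinder(h = 16, r = 127);


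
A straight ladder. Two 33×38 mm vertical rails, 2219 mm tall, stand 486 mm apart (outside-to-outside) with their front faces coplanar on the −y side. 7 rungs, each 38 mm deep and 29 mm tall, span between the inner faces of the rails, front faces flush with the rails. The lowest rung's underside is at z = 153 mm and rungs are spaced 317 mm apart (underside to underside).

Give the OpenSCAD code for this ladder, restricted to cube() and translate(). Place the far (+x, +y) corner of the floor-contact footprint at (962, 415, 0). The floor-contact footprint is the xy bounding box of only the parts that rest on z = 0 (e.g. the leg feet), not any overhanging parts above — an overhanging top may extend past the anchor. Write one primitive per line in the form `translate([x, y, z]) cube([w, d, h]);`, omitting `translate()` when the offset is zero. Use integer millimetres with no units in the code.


translate([476, 377, 0]) cube([33, 38, 2219]);
translate([929, 377, 0]) cube([33, 38, 2219]);
translate([509, 377, 153]) cube([420, 38, 29]);
translate([509, 377, 470]) cube([420, 38, 29]);
translate([509, 377, 787]) cube([420, 38, 29]);
translate([509, 377, 1104]) cube([420, 38, 29]);
translate([509, 377, 1421]) cube([420, 38, 29]);
translate([509, 377, 1738]) cube([420, 38, 29]);
translate([509, 377, 2055]) cube([420, 38, 29]);


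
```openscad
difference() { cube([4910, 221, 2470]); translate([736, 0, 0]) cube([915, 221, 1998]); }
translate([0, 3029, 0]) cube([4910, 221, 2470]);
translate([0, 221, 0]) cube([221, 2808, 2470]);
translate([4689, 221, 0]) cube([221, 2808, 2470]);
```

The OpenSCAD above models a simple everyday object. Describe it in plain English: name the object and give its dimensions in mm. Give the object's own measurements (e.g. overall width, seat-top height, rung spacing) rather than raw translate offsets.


A single room: four walls, each 2470 mm tall and 221 mm thick, enclosing an outside footprint 4910×3250 mm (x × y), no floor or roof. The front and back walls (−y and +y sides) run the full x-width; the side walls fit between their inner faces. A door opening 915 mm wide and 1998 mm tall is cut through the front wall from the floor up, its −x edge 736 mm from the wall's −x end.


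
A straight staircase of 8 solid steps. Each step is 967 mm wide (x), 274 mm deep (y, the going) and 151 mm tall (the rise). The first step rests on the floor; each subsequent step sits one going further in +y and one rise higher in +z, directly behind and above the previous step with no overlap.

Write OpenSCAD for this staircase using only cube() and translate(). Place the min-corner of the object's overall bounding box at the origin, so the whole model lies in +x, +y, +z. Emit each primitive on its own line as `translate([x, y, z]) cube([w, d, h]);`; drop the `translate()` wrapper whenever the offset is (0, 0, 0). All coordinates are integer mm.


cube([967, 274, 151]);
translate([0, 274, 151]) cube([967, 274, 151]);
translate([0, 548, 302]) cube([967, 274, 151]);
translate([0, 822, 453]) cube([967, 274, 151]);
translate([0, 1096, 604]) cube([967, 274, 151]);
translate([0, 1370, 755]) cube([967, 274, 151]);
translate([0, 1644, 906]) cube([967, 274, 151]);
translate([0, 1918, 1057]) cube([967, 274, 151]);


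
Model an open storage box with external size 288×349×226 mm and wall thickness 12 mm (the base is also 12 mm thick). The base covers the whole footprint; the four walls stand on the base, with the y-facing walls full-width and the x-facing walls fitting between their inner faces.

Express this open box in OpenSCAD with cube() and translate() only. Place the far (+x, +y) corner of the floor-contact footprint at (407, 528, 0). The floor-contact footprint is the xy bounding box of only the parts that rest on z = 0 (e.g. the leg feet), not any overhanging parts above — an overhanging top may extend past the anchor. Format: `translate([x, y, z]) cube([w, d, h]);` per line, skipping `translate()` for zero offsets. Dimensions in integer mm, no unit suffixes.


translate([119, 179, 0]) cube([288, 349, 12]);
translate([119, 179, 12]) cube([288, 12, 214]);
translate([119, 516, 12]) cube([288, 12, 214]);
translate([119, 191, 12]) cube([12, 325, 214]);
translate([395, 191, 12]) cube([12, 325, 214]);


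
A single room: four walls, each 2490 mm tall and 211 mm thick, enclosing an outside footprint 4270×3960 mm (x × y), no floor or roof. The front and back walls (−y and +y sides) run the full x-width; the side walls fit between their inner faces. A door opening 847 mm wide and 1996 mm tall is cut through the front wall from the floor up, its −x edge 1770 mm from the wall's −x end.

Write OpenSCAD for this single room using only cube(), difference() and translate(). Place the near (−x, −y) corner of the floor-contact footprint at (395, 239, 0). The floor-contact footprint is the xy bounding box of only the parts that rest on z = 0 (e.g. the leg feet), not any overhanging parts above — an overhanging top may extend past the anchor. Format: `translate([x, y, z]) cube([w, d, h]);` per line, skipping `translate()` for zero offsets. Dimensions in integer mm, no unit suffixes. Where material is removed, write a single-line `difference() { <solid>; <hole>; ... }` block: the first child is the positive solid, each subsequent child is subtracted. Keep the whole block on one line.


difference() { translate([395, 239, 0]) cube([4270, 211, 2490]); translate([2165, 239, 0]) cube([847, 211, 1996]); }
translate([395, 3988, 0]) cube([4270, 211, 2490]);
translate([395, 450, 0]) cube([211, 3538, 2490]);
translate([4454, 450, 0]) cube([211, 3538, 2490]);


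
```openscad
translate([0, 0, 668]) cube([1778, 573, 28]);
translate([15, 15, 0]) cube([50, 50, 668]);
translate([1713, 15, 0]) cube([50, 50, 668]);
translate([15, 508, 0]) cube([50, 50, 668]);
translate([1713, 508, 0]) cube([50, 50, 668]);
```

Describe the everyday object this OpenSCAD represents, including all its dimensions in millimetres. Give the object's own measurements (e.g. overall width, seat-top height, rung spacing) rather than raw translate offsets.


A rectangular dining table. The top is 1778×573×28 mm with its upper surface at z = 696 mm. It stands on four 50×50 mm square legs, each inset 15 mm from the nearest pair of top edges, running from the floor to the underside of the top.


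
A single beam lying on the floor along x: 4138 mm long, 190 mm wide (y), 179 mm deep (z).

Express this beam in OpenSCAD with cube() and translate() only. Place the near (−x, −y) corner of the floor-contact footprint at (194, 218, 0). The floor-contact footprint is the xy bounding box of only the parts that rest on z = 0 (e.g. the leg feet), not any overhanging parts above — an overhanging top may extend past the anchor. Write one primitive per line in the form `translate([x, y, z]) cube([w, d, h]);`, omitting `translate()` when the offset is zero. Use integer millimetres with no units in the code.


translate([194, 218, 0]) cube([4138, 190, 179]);


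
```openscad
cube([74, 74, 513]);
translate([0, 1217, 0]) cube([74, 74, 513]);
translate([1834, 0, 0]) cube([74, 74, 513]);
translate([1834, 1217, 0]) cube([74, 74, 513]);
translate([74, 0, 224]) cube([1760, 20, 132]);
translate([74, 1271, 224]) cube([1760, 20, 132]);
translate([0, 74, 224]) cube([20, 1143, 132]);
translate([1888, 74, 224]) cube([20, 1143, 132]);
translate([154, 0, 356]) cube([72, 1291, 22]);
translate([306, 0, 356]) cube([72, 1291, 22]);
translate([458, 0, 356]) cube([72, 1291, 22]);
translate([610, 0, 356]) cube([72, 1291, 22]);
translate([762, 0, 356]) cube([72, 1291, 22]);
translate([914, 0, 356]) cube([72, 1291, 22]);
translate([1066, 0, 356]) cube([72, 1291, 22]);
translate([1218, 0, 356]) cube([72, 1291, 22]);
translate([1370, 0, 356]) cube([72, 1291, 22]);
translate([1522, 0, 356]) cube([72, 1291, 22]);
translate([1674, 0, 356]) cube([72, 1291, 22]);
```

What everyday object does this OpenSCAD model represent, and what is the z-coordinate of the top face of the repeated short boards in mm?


A bed frame. The slat-top height is 378 mm.

Four posts, four rails, and a row of slats — a bed frame. Slats sit on the rails at z = 224 + 132 = 356; with slat thickness 22, the top is 378 mm.


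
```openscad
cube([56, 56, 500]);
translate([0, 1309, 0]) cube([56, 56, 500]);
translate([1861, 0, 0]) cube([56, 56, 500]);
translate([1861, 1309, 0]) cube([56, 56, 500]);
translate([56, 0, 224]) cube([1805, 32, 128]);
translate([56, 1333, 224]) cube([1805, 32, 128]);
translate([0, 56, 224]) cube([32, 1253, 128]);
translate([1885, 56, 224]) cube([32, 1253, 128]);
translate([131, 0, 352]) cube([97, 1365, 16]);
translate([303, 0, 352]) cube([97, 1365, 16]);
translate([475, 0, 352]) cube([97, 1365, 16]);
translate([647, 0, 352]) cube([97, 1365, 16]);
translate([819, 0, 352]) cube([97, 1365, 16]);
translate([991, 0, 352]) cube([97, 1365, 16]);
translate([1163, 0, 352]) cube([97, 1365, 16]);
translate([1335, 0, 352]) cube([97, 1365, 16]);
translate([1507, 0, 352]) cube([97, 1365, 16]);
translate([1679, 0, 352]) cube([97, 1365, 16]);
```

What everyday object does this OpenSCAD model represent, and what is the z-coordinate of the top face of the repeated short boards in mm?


A bed frame. The slat-top height is 368 mm.

Four posts, four rails, and a row of slats — a bed frame. Slats sit on the rails at z = 224 + 128 = 352; with slat thickness 16, the top is 368 mm.


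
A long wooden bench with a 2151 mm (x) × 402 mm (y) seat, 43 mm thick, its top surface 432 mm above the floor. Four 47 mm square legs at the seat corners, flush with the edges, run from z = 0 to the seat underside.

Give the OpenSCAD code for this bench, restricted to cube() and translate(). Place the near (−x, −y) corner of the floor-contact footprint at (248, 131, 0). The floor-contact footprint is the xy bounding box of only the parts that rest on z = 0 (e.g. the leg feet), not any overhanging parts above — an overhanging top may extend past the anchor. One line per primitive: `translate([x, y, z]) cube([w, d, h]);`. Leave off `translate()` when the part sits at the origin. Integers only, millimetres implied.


translate([248, 131, 389]) cube([2151, 402, 43]);
translate([248, 131, 0]) cube([47, 47, 389]);
translate([248, 486, 0]) cube([47, 47, 389]);
translate([2352, 131, 0]) cube([47, 47, 389]);
translate([2352, 486, 0]) cube([47, 47, 389]);


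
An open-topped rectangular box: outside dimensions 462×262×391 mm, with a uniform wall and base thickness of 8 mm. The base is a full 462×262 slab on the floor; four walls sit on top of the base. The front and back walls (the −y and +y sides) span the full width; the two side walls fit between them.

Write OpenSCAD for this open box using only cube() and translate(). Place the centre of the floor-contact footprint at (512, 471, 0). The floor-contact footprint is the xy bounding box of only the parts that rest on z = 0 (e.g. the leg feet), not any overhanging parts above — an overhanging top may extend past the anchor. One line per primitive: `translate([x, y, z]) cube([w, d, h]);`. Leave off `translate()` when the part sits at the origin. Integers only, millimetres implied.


translate([281, 340, 0]) cube([462, 262, 8]);
translate([281, 340, 8]) cube([462, 8, 383]);
translate([281, 594, 8]) cube([462, 8, 383]);
translate([281, 348, 8]) cube([8, 246, 383]);
translate([735, 348, 8]) cube([8, 246, 383]);


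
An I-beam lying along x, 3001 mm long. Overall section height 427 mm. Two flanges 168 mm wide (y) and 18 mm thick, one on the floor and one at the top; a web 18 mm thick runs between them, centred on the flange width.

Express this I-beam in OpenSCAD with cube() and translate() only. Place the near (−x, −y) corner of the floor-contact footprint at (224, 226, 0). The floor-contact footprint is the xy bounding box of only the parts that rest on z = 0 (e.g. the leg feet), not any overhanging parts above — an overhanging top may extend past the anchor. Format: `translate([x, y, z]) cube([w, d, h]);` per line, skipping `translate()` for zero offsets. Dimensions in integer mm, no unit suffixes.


translate([224, 226, 0]) cube([3001, 168, 18]);
translate([224, 301, 18]) cube([3001, 18, 391]);
translate([224, 226, 409]) cube([3001, 168, 18]);


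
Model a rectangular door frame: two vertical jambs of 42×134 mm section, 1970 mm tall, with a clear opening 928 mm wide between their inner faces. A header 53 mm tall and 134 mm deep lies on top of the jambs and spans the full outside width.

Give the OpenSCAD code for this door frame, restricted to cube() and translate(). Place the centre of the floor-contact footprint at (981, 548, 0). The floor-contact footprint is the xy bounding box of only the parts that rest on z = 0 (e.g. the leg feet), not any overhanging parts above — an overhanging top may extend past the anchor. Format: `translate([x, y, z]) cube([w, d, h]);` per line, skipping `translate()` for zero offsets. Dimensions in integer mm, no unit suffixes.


translate([475, 481, 0]) cube([42, 134, 1970]);
translate([1445, 481, 0]) cube([42, 134, 1970]);
translate([475, 481, 1970]) cube([1012, 134, 53]);


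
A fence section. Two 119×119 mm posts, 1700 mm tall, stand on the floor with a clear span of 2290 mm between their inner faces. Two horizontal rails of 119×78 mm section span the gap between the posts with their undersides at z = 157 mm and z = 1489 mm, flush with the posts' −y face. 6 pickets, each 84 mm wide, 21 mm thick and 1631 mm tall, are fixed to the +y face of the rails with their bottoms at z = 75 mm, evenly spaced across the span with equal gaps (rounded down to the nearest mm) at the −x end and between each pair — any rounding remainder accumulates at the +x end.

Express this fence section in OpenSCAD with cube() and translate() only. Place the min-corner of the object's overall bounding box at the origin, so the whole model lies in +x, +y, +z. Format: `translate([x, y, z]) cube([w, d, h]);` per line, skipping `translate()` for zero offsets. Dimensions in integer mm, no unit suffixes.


cube([119, 119, 1700]);
translate([2409, 0, 0]) cube([119, 119, 1700]);
translate([119, 0, 157]) cube([2290, 119, 78]);
translate([119, 0, 1489]) cube([2290, 119, 78]);
translate([374, 119, 75]) cube([84, 21, 1631]);
translate([713, 119, 75]) cube([84, 21, 1631]);
translate([1052, 119, 75]) cube([84, 21, 1631]);
translate([1391, 119, 75]) cube([84, 21, 1631]);
translate([1730, 119, 75]) cube([84, 21, 1631]);
translate([2069, 119, 75]) cube([84, 21, 1631]);


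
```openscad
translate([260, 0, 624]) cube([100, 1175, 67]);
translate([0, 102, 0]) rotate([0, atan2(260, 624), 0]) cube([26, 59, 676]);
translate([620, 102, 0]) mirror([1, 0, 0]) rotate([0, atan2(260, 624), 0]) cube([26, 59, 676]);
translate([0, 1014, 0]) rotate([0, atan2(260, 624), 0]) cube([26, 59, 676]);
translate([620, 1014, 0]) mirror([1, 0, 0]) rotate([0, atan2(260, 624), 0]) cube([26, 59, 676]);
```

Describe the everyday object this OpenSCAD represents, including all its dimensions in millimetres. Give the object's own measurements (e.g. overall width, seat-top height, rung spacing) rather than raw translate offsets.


A sawhorse. A 100×1175×67 mm beam (x, y, z) sits on two A-frame leg pairs. Each pair is two raked legs of 26×59 mm section (59 mm along y) splaying symmetrically in x. Each leg rises 624 mm vertically over 260 mm of horizontal reach and is 676 mm long along its own axis. Every leg's outer bottom edge rests on the floor and its outer top edge meets a bottom edge of the beam — the left legs (tilting toward +x) meet the beam's −x bottom edge, the right legs (their mirror images, tilting toward −x) meet its +x bottom edge — so the leg tops tuck under the beam, the beam's underside is 624 mm above the floor, and the feet are 620 mm apart outside-to-outside with the beam centred between them. The two leg pairs are set in 102 mm from either end of the beam.


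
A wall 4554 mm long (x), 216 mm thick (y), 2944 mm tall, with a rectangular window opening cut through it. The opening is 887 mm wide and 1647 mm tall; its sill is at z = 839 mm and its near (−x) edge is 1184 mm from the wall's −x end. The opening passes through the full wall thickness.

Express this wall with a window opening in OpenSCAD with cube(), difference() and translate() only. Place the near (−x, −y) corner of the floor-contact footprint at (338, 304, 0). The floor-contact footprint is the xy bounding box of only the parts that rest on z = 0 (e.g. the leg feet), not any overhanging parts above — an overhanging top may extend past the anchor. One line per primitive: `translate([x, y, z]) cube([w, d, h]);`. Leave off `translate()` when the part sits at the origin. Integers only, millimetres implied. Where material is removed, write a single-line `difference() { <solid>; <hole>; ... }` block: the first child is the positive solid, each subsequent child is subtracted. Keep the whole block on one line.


difference() { translate([338, 304, 0]) cube([4554, 216, 2944]); translate([1522, 304, 839]) cube([887, 216, 1647]); }


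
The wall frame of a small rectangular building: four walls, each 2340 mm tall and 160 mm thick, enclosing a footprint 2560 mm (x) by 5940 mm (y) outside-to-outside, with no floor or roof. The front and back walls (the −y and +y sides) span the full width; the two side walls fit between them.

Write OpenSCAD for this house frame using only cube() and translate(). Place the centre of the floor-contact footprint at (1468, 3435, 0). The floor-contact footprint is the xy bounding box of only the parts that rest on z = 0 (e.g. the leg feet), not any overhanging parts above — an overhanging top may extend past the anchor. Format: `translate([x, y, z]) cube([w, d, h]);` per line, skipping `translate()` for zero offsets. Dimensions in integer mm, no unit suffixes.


translate([188, 465, 0]) cube([2560, 160, 2340]);
translate([188, 6245, 0]) cube([2560, 160, 2340]);
translate([188, 625, 0]) cube([160, 5620, 2340]);
translate([2588, 625, 0]) cube([160, 5620, 2340]);


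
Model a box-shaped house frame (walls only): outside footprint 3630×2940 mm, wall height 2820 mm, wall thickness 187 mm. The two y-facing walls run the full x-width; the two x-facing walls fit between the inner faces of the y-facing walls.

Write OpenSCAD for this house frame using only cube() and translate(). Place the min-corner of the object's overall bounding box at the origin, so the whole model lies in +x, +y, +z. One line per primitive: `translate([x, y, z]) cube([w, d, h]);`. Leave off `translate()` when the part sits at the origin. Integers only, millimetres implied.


cube([3630, 187, 2820]);
translate([0, 2753, 0]) cube([3630, 187, 2820]);
translate([0, 187, 0]) cube([187, 2566, 2820]);
translate([3443, 187, 0]) cube([187, 2566, 2820]);


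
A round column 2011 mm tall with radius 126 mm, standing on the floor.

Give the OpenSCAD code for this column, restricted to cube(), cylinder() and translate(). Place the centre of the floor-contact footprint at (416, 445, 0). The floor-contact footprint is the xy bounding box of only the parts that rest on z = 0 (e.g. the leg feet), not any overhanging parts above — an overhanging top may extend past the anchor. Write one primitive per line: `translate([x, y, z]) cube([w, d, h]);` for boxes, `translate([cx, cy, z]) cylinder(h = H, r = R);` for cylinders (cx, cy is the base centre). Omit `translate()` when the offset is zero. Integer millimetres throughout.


translate([416, 445, 0]) cylinder(h = 2011, r = 126);


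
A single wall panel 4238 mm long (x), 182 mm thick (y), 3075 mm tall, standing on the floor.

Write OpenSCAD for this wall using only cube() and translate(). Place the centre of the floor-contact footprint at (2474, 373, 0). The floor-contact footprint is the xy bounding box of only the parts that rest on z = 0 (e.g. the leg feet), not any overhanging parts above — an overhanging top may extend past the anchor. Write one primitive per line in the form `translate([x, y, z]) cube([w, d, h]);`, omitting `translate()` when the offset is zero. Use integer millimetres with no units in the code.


translate([355, 282, 0]) cube([4238, 182, 3075]);


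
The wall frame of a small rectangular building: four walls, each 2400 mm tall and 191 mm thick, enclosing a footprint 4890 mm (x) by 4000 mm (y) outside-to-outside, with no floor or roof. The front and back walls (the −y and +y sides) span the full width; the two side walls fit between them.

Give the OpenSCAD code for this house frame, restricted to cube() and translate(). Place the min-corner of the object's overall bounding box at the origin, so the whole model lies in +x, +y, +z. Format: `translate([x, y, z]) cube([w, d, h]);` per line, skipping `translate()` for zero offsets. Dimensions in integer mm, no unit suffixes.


cube([4890, 191, 2400]);
translate([0, 3809, 0]) cube([4890, 191, 2400]);
translate([0, 191, 0]) cube([191, 3618, 2400]);
translate([4699, 191, 0]) cube([191, 3618, 2400]);
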